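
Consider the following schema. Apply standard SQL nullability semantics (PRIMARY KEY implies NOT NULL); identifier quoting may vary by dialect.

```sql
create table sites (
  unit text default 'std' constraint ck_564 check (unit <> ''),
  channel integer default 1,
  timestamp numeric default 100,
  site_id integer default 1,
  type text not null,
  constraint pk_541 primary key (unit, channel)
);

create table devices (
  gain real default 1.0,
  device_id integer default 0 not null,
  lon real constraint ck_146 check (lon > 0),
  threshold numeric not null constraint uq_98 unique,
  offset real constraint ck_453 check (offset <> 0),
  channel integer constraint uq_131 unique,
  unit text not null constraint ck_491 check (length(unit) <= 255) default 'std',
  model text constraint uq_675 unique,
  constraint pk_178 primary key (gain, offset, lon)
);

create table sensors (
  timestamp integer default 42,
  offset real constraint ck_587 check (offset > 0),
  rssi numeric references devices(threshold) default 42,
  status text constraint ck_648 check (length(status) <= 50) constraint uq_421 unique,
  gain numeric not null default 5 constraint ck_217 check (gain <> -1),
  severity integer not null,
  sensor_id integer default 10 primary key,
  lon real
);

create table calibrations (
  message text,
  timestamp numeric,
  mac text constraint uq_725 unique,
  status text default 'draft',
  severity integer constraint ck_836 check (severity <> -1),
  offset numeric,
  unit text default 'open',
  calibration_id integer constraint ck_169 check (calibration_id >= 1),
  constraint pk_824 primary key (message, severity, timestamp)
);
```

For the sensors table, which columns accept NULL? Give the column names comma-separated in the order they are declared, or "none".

- timestamp: DEFAULT only fills an omitted column; an explicit NULL is still allowed → nullable.
- offset: CHECK does not forbid NULL (a CHECK constraint passes when its expression is NULL) → nullable.
- rssi: a foreign key column may be NULL unless separately constrained → nullable.
- status: CHECK does not forbid NULL (a CHECK constraint passes when its expression is NULL) → nullable.
- gain: declared NOT NULL → not nullable.
- severity: declared NOT NULL → not nullable.
- sensor_id: part of the PRIMARY KEY, which implies NOT NULL → not nullable.
- lon: no NOT NULL constraint applies → nullable.

timestamp, offset, rssi, status, lon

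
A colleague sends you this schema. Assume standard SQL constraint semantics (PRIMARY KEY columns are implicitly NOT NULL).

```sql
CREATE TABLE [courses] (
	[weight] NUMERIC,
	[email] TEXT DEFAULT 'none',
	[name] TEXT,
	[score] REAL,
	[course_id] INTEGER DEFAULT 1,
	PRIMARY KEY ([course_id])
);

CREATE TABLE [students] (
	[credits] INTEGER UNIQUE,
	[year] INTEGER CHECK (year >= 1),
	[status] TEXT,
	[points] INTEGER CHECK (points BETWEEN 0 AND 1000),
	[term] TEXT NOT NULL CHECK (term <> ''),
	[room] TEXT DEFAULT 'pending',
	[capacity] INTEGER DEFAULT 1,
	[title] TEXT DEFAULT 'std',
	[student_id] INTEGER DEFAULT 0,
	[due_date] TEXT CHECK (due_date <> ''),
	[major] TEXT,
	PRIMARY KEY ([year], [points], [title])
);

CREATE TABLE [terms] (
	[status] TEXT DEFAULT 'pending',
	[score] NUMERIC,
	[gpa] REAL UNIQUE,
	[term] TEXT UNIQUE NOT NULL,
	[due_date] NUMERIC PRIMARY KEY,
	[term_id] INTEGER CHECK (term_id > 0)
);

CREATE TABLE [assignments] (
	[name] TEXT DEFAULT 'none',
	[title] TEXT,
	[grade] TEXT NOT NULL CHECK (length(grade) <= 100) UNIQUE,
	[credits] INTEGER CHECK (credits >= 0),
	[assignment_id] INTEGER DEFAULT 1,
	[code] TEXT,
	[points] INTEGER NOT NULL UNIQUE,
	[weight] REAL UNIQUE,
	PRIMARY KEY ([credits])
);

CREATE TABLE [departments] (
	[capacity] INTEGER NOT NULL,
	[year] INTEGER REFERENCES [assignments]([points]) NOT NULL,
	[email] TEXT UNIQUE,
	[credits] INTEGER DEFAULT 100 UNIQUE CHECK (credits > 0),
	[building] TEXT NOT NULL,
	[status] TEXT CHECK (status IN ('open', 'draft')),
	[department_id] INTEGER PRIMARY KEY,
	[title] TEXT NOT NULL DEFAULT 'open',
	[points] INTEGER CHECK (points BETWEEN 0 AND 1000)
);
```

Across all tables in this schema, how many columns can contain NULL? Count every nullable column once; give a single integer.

courses: 4 nullable (weight, email, name, score — PK (course_id) and explicit NOT NULL columns excluded).
students: 7 nullable (credits, status, room, capacity, student_id, due_date, major — PK (year, points, title) and explicit NOT NULL columns excluded).
terms: 4 nullable (status, score, gpa, term_id — PK (due_date) and explicit NOT NULL columns excluded).
assignments: 5 nullable (name, title, assignment_id, code, weight — PK (credits) and explicit NOT NULL columns excluded).
departments: 4 nullable (email, credits, status, points — PK (department_id) and explicit NOT NULL columns excluded).
Total: 4 + 7 + 4 + 5 + 4 = 24.

24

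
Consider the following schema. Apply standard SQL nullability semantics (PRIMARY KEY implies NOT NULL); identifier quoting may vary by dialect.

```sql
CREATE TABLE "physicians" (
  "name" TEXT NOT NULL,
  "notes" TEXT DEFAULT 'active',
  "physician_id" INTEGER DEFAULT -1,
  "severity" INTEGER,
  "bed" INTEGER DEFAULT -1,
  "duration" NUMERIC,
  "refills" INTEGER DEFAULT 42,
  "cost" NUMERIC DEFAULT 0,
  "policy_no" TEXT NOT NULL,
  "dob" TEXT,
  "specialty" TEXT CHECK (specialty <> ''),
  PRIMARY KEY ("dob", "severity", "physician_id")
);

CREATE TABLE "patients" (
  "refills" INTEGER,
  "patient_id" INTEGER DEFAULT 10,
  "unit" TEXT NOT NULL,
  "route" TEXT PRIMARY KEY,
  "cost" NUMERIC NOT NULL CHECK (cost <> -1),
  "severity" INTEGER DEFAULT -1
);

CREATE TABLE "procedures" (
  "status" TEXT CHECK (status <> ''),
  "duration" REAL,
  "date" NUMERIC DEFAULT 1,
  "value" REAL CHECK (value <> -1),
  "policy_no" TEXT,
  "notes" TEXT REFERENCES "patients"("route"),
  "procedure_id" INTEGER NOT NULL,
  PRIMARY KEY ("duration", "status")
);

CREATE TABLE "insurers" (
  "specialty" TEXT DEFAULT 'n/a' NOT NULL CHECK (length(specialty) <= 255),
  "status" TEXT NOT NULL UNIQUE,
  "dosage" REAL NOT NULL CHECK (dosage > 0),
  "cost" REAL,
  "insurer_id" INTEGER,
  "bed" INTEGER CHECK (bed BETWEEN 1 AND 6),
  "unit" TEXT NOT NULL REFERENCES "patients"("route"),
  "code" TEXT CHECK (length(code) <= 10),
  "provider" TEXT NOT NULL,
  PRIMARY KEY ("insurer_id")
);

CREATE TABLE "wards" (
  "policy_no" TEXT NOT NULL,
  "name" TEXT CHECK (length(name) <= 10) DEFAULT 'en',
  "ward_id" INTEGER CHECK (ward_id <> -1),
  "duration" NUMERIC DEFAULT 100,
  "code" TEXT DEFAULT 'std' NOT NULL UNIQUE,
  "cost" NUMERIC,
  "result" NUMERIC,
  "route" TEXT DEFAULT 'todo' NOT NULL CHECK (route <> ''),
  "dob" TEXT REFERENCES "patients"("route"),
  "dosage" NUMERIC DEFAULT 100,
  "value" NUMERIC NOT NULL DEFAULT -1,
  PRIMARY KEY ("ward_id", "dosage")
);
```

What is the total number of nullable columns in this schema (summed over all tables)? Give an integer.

physicians: 6 nullable (notes, bed, duration, refills, cost, specialty — PK (dob, severity, physician_id) and explicit NOT NULL columns excluded).
patients: 3 nullable (refills, patient_id, severity — PK (route) and explicit NOT NULL columns excluded).
procedures: 4 nullable (date, value, policy_no, notes — PK (duration, status) and explicit NOT NULL columns excluded).
insurers: 3 nullable (cost, bed, code — PK (insurer_id) and explicit NOT NULL columns excluded).
wards: 5 nullable (name, duration, cost, result, dob — PK (ward_id, dosage) and explicit NOT NULL columns excluded).
Total: 6 + 3 + 4 + 3 + 5 = 21.

21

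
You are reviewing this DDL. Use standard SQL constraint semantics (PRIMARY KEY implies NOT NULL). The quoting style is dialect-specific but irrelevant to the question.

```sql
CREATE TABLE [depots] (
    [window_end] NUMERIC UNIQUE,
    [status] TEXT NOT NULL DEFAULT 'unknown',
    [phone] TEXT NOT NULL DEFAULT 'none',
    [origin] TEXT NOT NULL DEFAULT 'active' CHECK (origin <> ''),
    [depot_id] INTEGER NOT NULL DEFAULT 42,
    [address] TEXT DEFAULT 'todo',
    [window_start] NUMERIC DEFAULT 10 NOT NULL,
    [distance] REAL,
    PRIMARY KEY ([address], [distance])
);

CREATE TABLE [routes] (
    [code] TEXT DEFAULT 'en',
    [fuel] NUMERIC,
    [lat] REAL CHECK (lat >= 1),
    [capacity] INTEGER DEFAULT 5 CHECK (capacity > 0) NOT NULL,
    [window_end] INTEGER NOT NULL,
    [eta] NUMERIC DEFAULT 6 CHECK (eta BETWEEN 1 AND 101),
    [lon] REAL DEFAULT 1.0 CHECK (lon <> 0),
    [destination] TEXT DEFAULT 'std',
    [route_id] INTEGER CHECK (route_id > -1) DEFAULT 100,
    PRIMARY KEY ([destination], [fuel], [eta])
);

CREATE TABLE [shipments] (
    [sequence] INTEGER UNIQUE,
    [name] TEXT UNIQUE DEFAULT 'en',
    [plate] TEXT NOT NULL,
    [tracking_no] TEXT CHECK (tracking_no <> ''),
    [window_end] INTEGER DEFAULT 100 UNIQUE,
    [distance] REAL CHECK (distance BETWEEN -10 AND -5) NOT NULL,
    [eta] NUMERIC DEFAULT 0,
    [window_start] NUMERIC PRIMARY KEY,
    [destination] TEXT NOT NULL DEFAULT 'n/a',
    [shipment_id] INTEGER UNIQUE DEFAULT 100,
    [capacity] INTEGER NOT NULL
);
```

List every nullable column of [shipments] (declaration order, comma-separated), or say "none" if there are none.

sequence, name, tracking_no, window_end, eta, shipment_id

- sequence: UNIQUE does not imply NOT NULL → nullable.
- name: UNIQUE does not imply NOT NULL → nullable.
- plate: declared NOT NULL → not nullable.
- tracking_no: CHECK does not forbid NULL (a CHECK constraint passes when its expression is NULL) → nullable.
- window_end: UNIQUE does not imply NOT NULL → nullable.
- distance: declared NOT NULL → not nullable.
- eta: DEFAULT only fills an omitted column; an explicit NULL is still allowed → nullable.
- window_start: part of the PRIMARY KEY, which implies NOT NULL → not nullable.
- destination: declared NOT NULL → not nullable.
- shipment_id: UNIQUE does not imply NOT NULL → nullable.
- capacity: declared NOT NULL → not nullable.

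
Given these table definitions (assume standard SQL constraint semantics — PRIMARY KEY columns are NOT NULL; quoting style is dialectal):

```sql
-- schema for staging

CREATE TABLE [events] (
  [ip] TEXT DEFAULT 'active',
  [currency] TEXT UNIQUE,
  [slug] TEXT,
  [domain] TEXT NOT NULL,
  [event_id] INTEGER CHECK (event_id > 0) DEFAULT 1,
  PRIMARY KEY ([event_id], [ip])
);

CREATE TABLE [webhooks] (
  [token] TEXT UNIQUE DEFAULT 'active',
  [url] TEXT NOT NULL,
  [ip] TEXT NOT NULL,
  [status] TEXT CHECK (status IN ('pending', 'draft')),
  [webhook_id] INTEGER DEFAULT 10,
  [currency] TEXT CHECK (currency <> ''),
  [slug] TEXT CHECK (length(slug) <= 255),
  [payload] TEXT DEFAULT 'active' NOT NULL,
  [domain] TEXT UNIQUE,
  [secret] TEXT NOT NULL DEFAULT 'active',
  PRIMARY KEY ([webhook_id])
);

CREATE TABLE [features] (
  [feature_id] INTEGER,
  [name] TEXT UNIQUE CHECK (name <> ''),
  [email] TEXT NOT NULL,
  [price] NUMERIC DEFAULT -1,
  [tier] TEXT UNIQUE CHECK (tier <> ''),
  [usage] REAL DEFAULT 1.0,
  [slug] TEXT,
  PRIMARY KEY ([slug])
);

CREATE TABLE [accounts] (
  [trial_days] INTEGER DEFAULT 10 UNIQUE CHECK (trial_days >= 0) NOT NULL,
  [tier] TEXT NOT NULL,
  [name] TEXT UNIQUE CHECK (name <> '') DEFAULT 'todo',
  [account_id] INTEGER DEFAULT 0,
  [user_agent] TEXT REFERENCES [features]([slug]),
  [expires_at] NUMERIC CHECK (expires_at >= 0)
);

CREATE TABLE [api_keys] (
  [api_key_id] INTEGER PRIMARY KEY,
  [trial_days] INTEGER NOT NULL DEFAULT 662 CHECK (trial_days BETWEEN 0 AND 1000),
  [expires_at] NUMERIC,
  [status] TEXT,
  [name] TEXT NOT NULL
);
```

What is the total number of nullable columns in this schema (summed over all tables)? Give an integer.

18

events: 2 nullable (currency, slug — PK (event_id, ip) and explicit NOT NULL columns excluded).
webhooks: 5 nullable (token, status, currency, slug, domain — PK (webhook_id) and explicit NOT NULL columns excluded).
features: 5 nullable (feature_id, name, price, tier, usage — PK (slug) and explicit NOT NULL columns excluded).
accounts: 4 nullable (name, account_id, user_agent, expires_at — PK none and explicit NOT NULL columns excluded).
api_keys: 2 nullable (expires_at, status — PK (api_key_id) and explicit NOT NULL columns excluded).
Total: 2 + 5 + 5 + 4 + 2 = 18.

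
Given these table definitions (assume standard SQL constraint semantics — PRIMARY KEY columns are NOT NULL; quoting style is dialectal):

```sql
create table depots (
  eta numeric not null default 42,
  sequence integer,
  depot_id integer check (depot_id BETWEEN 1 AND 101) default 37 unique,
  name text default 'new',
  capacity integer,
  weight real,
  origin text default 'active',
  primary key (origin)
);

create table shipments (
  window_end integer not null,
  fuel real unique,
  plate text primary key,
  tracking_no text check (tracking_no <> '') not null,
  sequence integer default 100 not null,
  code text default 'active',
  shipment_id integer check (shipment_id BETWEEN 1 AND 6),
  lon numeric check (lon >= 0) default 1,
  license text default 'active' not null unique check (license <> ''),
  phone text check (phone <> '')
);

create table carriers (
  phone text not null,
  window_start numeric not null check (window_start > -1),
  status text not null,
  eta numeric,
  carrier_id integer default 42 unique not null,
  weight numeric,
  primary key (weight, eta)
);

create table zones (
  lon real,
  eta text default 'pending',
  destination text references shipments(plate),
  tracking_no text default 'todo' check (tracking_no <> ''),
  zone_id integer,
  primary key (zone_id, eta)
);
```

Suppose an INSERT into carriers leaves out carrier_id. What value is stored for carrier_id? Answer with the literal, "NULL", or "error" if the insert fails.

carrier_id has an explicit DEFAULT 42.
When the column is omitted from an INSERT, that default is used.

42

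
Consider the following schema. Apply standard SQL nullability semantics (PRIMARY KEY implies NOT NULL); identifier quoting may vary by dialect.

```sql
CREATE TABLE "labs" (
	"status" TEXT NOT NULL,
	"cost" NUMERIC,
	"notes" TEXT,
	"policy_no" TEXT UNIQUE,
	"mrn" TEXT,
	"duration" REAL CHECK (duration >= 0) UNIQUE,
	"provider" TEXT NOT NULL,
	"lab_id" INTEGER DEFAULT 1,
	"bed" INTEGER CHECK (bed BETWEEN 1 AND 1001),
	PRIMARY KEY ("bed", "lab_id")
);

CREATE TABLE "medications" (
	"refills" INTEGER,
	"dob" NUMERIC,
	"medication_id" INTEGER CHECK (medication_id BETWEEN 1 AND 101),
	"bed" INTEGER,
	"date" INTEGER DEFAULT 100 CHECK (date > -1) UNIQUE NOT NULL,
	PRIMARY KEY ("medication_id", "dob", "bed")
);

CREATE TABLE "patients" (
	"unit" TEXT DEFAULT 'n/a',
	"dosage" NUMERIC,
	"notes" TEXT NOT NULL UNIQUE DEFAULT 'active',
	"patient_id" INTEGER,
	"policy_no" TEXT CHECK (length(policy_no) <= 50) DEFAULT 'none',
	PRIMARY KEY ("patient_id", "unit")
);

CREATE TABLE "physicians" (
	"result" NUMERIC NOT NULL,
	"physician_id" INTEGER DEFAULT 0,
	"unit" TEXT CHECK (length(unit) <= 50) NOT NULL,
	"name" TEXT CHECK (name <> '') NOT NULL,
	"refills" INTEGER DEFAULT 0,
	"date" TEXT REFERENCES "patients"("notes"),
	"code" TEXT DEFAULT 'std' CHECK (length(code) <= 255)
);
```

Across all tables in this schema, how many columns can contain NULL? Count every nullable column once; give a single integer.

labs: 5 nullable (cost, notes, policy_no, mrn, duration — PK (bed, lab_id) and explicit NOT NULL columns excluded).
medications: 1 nullable (refills — PK (medication_id, dob, bed) and explicit NOT NULL columns excluded).
patients: 2 nullable (dosage, policy_no — PK (patient_id, unit) and explicit NOT NULL columns excluded).
physicians: 4 nullable (physician_id, refills, date, code — PK none and explicit NOT NULL columns excluded).
Total: 5 + 1 + 2 + 4 = 12.

12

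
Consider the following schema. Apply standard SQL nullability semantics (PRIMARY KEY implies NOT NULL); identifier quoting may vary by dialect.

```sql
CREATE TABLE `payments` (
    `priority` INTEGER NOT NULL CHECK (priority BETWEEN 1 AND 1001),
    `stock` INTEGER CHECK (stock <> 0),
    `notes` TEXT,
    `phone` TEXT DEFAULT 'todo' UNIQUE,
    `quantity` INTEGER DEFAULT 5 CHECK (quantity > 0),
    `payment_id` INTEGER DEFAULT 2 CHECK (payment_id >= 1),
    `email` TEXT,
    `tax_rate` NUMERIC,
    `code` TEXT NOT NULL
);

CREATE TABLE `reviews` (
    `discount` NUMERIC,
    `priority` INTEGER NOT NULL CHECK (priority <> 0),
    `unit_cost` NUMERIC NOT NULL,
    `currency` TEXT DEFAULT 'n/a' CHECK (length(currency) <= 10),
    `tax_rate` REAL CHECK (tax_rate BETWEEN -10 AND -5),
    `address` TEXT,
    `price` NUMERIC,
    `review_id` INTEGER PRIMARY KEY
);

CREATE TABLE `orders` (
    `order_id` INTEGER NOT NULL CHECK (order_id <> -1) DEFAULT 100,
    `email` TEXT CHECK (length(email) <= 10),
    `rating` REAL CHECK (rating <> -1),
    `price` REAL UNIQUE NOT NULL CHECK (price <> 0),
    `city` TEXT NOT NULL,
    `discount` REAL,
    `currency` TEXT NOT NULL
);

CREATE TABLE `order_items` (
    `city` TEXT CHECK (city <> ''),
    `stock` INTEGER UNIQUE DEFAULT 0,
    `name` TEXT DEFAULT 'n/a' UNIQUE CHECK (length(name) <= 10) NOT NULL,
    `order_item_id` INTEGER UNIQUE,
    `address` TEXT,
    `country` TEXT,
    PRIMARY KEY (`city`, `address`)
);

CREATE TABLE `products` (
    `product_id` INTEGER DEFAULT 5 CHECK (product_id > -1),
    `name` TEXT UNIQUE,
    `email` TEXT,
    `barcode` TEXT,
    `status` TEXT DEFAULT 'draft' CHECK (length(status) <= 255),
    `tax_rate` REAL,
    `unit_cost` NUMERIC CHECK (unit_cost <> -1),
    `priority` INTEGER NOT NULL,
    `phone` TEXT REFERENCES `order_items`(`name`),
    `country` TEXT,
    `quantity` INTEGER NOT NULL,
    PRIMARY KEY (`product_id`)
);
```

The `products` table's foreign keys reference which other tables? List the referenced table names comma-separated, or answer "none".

order_items

- phone REFERENCES order_items(name).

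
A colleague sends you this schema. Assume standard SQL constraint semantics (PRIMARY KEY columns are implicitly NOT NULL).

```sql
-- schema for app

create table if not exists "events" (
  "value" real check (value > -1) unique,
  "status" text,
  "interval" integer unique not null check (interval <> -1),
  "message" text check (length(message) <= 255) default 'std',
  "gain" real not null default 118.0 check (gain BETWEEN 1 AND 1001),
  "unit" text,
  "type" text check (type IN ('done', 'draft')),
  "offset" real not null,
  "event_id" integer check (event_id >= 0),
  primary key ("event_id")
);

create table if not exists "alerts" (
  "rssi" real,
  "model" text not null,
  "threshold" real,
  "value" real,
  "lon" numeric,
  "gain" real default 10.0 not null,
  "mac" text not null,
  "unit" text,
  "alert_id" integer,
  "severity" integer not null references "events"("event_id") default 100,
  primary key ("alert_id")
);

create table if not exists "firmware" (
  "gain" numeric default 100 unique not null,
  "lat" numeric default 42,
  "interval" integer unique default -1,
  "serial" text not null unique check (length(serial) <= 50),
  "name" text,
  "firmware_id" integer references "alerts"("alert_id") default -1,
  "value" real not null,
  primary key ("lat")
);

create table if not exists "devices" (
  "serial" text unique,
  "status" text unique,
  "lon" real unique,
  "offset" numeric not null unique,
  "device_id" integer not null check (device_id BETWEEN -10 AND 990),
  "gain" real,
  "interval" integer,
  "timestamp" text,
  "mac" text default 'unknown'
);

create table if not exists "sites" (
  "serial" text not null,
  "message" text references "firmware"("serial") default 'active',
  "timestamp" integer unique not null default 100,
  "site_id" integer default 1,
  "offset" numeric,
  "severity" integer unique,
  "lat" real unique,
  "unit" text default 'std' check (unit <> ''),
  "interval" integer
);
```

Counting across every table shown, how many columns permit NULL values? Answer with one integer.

events: 5 nullable (value, status, message, unit, type — PK (event_id) and explicit NOT NULL columns excluded).
alerts: 5 nullable (rssi, threshold, value, lon, unit — PK (alert_id) and explicit NOT NULL columns excluded).
firmware: 3 nullable (interval, name, firmware_id — PK (lat) and explicit NOT NULL columns excluded).
devices: 7 nullable (serial, status, lon, gain, interval, timestamp, mac — PK none and explicit NOT NULL columns excluded).
sites: 7 nullable (message, site_id, offset, severity, lat, unit, interval — PK none and explicit NOT NULL columns excluded).
Total: 5 + 5 + 3 + 7 + 7 = 27.

27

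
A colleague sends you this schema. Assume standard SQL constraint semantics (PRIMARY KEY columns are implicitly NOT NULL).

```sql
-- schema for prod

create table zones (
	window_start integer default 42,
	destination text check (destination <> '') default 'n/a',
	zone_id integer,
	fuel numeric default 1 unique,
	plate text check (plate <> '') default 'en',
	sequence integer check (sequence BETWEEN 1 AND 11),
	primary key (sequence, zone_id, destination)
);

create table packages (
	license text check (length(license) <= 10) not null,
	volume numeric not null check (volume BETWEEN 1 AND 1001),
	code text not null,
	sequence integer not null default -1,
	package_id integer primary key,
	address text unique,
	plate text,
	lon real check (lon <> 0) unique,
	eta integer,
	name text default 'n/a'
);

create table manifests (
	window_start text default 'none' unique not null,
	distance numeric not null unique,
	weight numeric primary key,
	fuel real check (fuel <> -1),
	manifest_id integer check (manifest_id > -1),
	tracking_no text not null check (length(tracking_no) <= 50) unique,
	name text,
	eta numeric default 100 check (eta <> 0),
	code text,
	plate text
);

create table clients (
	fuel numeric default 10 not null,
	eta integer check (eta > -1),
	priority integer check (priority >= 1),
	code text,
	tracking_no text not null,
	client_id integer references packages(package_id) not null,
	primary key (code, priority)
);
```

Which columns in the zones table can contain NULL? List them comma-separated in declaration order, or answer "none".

- window_start: DEFAULT only fills an omitted column; an explicit NULL is still allowed → nullable.
- destination: part of the PRIMARY KEY, which implies NOT NULL → not nullable.
- zone_id: part of the PRIMARY KEY, which implies NOT NULL → not nullable.
- fuel: UNIQUE does not imply NOT NULL → nullable.
- plate: CHECK does not forbid NULL (a CHECK constraint passes when its expression is NULL) → nullable.
- sequence: part of the PRIMARY KEY, which implies NOT NULL → not nullable.

window_start, fuel, plate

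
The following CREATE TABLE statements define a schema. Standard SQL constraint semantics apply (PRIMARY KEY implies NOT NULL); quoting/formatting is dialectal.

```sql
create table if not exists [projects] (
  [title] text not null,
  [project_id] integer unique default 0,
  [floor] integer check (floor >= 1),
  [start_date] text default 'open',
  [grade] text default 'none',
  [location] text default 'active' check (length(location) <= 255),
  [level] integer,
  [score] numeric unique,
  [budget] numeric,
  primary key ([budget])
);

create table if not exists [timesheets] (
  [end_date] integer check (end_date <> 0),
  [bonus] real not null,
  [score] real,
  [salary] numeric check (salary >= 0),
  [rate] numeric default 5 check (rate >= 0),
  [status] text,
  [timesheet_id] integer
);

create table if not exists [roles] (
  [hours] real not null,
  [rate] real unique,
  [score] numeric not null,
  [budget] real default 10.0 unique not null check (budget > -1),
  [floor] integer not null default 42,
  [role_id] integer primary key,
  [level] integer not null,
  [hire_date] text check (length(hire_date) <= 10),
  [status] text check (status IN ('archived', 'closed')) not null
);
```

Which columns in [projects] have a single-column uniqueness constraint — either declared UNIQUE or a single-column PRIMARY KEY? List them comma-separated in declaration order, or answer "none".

- title: no UNIQUE or single-column PK constraint.
- project_id: declared UNIQUE → unique.
- floor: no UNIQUE or single-column PK constraint.
- start_date: no UNIQUE or single-column PK constraint.
- grade: no UNIQUE or single-column PK constraint.
- location: no UNIQUE or single-column PK constraint.
- level: no UNIQUE or single-column PK constraint.
- score: declared UNIQUE → unique.
- budget: single-column PRIMARY KEY → unique.

project_id, score, budget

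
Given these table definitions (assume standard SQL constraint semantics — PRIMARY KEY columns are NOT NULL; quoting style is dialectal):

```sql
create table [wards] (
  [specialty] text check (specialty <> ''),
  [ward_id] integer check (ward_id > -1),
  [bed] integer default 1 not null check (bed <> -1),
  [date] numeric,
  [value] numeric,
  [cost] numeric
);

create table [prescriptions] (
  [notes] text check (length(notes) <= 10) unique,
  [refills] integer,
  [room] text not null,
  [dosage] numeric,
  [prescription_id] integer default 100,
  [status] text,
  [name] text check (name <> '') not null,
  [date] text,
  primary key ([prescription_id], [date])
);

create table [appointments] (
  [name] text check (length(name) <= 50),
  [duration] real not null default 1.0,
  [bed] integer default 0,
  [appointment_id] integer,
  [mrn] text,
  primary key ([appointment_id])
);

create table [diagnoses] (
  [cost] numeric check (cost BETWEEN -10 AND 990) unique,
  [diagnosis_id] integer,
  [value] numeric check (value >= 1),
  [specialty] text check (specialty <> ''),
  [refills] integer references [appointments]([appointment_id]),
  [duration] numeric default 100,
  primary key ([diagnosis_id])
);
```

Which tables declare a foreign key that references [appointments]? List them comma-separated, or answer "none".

diagnoses

- diagnoses.refills references appointments(appointment_id).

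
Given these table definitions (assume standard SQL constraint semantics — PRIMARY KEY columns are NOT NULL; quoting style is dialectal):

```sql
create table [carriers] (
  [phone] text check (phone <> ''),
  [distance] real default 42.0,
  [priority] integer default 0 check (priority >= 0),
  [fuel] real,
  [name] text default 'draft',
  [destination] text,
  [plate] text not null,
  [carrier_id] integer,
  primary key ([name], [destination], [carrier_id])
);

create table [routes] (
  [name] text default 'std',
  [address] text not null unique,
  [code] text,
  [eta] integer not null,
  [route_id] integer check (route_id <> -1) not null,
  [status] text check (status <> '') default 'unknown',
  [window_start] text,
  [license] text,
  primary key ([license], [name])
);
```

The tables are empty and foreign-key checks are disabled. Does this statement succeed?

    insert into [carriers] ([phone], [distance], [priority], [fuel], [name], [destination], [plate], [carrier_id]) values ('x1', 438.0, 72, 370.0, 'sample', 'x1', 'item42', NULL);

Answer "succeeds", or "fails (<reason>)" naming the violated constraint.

carrier_id is explicitly set to NULL, but carrier_id is part of the PRIMARY KEY (implied NOT NULL).

fails (NOT NULL on carrier_id)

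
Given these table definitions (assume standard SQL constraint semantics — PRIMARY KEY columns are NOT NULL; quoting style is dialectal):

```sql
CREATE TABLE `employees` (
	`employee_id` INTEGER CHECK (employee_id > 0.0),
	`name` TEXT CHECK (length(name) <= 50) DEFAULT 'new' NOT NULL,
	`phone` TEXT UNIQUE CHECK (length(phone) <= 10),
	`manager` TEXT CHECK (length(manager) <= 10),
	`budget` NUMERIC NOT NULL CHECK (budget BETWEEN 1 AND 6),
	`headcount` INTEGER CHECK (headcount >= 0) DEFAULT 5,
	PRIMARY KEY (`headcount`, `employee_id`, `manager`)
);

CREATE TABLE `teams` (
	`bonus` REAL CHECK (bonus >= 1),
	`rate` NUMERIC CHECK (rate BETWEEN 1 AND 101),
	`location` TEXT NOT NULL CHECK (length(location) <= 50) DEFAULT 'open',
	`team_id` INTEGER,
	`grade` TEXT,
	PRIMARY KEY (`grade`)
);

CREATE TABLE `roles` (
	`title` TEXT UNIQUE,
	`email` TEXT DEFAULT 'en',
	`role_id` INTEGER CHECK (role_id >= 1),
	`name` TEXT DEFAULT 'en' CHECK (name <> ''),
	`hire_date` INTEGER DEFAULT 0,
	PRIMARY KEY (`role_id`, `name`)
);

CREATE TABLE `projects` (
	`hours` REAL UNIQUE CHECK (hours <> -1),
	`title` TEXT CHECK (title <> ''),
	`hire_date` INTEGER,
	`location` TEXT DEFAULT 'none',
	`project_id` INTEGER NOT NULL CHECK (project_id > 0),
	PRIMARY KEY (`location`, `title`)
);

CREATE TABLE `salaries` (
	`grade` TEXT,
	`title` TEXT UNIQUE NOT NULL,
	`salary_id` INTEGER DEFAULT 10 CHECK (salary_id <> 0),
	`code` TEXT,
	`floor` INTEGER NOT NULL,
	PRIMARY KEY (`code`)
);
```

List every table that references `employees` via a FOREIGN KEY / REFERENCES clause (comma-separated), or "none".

No REFERENCES clause anywhere in the schema names employees.

none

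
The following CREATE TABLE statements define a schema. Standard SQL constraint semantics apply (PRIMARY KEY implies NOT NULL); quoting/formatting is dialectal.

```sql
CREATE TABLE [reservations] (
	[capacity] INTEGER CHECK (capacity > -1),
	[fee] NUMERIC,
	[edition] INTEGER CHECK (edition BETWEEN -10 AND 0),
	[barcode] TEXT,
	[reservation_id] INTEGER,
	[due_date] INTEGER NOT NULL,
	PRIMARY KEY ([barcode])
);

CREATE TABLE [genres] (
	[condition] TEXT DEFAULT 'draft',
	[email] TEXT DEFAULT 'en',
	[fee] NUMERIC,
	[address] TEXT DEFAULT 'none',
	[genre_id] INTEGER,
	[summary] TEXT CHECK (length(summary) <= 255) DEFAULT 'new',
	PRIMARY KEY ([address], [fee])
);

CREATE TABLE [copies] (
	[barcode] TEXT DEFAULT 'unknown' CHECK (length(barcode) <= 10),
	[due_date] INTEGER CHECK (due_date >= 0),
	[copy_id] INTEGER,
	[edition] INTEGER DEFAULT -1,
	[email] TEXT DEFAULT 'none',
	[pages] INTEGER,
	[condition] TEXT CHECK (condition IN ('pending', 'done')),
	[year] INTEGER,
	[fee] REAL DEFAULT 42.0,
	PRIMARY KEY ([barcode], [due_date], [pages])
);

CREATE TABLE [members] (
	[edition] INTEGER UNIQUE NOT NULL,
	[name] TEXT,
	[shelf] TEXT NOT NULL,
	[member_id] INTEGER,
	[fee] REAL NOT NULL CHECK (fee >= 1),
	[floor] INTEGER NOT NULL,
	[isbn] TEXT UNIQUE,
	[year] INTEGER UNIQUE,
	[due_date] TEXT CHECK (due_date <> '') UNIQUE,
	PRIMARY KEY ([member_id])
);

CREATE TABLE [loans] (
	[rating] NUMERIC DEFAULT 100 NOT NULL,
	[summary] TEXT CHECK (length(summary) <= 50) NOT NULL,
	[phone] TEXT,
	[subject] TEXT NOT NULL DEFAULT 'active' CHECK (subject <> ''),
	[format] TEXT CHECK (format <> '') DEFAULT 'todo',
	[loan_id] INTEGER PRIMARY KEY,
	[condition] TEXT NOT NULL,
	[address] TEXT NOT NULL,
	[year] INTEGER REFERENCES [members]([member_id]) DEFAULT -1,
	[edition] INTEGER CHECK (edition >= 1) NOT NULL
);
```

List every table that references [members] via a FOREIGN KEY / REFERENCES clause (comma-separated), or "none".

- loans.year references members(member_id).

loans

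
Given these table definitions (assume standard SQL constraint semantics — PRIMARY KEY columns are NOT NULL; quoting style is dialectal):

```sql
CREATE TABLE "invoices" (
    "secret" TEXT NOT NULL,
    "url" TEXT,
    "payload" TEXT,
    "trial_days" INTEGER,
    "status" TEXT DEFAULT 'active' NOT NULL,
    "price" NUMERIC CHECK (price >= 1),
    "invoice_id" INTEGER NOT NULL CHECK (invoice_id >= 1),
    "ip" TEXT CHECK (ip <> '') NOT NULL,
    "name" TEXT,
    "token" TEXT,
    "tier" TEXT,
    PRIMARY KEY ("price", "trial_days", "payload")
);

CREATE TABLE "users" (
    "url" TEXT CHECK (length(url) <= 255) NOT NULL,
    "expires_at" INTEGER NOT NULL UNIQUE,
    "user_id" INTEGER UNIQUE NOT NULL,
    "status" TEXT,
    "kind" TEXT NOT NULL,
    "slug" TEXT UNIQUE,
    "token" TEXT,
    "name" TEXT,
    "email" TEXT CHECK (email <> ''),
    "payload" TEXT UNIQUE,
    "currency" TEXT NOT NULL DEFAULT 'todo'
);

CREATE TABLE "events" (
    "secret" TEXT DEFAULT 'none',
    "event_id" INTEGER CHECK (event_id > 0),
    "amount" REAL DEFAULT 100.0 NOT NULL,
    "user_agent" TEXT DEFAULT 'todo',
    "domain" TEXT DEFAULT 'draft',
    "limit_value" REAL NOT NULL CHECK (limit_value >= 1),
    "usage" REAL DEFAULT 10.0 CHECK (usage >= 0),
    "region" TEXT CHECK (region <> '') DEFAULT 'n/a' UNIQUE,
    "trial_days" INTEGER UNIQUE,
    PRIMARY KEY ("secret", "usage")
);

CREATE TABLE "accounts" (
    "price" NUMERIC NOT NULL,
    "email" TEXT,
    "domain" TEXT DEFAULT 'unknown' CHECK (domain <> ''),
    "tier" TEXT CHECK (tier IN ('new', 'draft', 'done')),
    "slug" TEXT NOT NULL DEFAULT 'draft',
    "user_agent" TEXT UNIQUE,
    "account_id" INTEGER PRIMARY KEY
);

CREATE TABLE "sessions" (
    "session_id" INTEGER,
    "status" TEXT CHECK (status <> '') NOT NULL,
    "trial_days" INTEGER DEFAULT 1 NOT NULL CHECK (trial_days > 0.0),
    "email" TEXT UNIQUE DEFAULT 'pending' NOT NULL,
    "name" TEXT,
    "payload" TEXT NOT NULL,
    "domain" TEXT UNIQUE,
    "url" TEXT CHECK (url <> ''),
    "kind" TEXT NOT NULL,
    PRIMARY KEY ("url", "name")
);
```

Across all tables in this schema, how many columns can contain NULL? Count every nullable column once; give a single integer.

invoices: 4 nullable (url, name, token, tier — PK (price, trial_days, payload) and explicit NOT NULL columns excluded).
users: 6 nullable (status, slug, token, name, email, payload — PK none and explicit NOT NULL columns excluded).
events: 5 nullable (event_id, user_agent, domain, region, trial_days — PK (secret, usage) and explicit NOT NULL columns excluded).
accounts: 4 nullable (email, domain, tier, user_agent — PK (account_id) and explicit NOT NULL columns excluded).
sessions: 2 nullable (session_id, domain — PK (url, name) and explicit NOT NULL columns excluded).
Total: 4 + 6 + 5 + 4 + 2 = 21.

21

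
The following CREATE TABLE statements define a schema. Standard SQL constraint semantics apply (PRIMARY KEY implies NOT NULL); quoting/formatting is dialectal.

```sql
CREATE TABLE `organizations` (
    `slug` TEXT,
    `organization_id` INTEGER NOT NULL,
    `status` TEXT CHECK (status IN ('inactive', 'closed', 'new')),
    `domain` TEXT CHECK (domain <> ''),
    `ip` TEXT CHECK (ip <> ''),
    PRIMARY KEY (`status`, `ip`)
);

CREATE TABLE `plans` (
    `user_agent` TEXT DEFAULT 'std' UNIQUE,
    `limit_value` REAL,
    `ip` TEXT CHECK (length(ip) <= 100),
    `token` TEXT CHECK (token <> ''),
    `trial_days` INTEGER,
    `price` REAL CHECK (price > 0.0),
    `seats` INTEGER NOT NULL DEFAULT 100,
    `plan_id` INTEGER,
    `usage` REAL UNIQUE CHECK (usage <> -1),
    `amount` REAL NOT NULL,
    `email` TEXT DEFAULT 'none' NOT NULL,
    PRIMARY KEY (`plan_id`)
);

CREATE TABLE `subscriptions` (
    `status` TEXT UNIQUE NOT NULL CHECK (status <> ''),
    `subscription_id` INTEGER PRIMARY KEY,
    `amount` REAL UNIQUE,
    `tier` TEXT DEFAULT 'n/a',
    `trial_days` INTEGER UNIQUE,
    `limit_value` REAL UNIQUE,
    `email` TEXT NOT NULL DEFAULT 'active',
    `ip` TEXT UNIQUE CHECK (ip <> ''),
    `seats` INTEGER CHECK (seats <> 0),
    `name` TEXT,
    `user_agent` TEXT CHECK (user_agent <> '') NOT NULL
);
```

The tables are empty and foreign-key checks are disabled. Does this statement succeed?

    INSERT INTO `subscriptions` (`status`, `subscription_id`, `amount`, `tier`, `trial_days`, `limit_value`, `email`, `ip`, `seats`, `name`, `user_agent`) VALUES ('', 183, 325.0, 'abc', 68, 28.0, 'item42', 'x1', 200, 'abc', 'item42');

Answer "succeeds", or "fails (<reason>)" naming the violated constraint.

fails (CHECK on status)

The value '' for status violates CHECK (status <> '').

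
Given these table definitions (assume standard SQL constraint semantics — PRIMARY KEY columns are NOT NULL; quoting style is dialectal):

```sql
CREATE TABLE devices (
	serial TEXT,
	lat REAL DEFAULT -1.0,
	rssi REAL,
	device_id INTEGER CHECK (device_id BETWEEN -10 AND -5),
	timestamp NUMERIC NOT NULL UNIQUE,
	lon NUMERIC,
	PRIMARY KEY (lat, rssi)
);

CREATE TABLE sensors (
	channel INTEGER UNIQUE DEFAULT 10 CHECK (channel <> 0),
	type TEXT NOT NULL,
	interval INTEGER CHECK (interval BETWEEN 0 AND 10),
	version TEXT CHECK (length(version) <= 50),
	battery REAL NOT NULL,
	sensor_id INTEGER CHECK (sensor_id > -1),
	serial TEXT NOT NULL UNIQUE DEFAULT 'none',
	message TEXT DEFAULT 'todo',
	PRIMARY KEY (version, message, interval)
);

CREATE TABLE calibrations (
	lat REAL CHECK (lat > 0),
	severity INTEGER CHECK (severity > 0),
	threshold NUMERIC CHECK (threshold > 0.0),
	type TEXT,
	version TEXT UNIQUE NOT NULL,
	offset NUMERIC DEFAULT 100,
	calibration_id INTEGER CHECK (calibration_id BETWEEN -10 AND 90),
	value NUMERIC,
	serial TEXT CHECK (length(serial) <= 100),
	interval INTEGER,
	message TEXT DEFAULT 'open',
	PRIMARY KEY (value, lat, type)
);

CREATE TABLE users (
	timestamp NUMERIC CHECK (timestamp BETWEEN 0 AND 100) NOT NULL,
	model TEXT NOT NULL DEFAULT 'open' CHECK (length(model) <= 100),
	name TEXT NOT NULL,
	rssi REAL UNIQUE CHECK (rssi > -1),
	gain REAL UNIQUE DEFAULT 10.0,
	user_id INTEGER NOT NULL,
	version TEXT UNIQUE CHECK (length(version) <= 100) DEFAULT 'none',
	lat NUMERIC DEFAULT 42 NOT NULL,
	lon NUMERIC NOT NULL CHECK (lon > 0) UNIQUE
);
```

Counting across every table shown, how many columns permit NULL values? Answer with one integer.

devices: 3 nullable (serial, device_id, lon — PK (lat, rssi) and explicit NOT NULL columns excluded).
sensors: 2 nullable (channel, sensor_id — PK (version, message, interval) and explicit NOT NULL columns excluded).
calibrations: 7 nullable (severity, threshold, offset, calibration_id, serial, interval, message — PK (value, lat, type) and explicit NOT NULL columns excluded).
users: 3 nullable (rssi, gain, version — PK none and explicit NOT NULL columns excluded).
Total: 3 + 2 + 7 + 3 = 15.

15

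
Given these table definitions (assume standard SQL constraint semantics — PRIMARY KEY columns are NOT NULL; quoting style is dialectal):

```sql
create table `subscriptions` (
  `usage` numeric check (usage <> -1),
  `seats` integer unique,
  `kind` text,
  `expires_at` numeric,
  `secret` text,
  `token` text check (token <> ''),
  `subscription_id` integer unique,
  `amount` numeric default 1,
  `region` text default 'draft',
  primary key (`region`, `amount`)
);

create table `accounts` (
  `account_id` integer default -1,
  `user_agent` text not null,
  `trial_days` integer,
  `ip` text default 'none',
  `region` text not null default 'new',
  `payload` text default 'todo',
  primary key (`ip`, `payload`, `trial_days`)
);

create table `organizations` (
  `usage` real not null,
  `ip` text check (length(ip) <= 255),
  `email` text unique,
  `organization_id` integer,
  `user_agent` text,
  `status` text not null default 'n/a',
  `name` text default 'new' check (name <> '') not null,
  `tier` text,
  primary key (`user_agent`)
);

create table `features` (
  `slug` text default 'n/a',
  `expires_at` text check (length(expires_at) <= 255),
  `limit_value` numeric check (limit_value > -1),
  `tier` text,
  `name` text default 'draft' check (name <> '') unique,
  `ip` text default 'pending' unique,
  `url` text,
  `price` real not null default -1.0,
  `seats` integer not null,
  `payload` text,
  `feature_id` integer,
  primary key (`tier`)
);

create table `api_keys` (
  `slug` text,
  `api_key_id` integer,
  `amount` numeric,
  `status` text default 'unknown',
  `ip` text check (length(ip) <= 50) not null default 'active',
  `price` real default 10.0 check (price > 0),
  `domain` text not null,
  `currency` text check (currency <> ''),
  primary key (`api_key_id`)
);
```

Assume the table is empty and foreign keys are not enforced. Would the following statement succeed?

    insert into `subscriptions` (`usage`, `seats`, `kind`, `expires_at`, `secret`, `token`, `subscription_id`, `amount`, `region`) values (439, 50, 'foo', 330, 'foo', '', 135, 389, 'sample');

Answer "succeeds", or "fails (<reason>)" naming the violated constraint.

fails (CHECK on token)

The value '' for token violates CHECK (token <> '').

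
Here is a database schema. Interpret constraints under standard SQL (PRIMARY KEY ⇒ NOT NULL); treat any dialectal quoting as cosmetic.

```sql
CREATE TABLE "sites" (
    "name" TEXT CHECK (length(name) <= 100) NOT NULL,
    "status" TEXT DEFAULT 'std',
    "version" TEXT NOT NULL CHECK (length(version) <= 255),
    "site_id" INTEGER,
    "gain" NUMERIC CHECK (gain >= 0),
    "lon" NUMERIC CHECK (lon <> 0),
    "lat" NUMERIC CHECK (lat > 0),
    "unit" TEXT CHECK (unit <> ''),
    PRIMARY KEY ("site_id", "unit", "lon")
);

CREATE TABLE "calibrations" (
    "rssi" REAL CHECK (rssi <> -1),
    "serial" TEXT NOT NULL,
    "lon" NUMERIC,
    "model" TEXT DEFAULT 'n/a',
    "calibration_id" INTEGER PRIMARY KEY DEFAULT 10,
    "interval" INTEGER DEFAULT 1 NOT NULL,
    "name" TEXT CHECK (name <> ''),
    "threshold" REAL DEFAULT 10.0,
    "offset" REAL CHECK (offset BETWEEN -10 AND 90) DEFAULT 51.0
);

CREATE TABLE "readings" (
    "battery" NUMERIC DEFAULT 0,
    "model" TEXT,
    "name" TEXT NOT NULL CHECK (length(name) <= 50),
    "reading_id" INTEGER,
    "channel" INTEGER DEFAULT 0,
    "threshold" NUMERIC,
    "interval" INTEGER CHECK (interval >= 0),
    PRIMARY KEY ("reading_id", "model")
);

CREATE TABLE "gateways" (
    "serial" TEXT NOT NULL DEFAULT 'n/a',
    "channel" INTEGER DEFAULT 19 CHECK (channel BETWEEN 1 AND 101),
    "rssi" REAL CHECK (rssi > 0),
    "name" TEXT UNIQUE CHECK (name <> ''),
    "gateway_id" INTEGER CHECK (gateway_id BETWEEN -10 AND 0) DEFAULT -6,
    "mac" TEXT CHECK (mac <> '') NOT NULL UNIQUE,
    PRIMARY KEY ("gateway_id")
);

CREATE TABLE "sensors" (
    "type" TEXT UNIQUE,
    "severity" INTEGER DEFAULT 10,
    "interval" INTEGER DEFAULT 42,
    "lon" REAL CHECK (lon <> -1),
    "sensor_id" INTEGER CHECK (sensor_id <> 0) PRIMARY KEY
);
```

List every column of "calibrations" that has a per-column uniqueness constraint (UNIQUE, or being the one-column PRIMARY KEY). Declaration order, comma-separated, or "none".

- rssi: no UNIQUE or single-column PK constraint.
- serial: no UNIQUE or single-column PK constraint.
- lon: no UNIQUE or single-column PK constraint.
- model: no UNIQUE or single-column PK constraint.
- calibration_id: single-column PRIMARY KEY → unique.
- interval: no UNIQUE or single-column PK constraint.
- name: no UNIQUE or single-column PK constraint.
- threshold: no UNIQUE or single-column PK constraint.
- offset: no UNIQUE or single-column PK constraint.

calibration_id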